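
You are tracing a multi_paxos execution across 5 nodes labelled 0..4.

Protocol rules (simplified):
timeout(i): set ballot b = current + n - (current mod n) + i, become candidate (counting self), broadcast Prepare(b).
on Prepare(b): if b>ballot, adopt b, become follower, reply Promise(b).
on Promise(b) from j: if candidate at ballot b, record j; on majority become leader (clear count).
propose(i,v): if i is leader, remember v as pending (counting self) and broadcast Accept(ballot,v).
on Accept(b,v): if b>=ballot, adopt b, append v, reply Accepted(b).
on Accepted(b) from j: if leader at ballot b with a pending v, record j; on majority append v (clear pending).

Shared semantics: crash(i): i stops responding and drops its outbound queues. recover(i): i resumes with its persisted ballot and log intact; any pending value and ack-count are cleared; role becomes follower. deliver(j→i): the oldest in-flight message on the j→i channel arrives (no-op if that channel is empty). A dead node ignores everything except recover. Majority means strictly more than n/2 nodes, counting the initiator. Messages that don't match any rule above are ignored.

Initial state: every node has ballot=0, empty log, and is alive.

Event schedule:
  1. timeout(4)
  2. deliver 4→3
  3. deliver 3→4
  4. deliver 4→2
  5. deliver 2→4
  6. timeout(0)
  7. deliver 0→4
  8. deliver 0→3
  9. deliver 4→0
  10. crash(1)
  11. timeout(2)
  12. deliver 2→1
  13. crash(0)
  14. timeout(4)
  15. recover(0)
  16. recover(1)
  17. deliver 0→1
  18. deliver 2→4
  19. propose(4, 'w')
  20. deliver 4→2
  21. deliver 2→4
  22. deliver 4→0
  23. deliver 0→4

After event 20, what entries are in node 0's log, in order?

empty

after 1 — timeout(4): n4:cand/b9/[-]
after 2 — deliver 4→3: n3:foll/b9/[-]
after 3 — deliver 3→4: ·
after 4 — deliver 4→2: n2:foll/b9/[-]
after 5 — deliver 2→4: n4:lead/b9/[-]
after 6 — timeout(0): n0:cand/b5/[-]
after 7 — deliver 0→4: ·
after 8 — deliver 0→3: ·
after 9 — deliver 4→0: n0:foll/b9/[-]
after 10 — crash(1): n1:✗foll/b0/[-]
after 11 — timeout(2): n2:cand/b12/[-]
after 12 — deliver 2→1: ·
after 13 — crash(0): n0:✗foll/b9/[-]
after 14 — timeout(4): n4:cand/b14/[-]
after 15 — recover(0): n0:foll/b9/[-]
after 16 — recover(1): n1:foll/b0/[-]
after 17 — deliver 0→1: ·
after 18 — deliver 2→4: ·
after 19 — propose(4,'w'): ·
after 20 — deliver 4→2: n2:foll/b14/[-]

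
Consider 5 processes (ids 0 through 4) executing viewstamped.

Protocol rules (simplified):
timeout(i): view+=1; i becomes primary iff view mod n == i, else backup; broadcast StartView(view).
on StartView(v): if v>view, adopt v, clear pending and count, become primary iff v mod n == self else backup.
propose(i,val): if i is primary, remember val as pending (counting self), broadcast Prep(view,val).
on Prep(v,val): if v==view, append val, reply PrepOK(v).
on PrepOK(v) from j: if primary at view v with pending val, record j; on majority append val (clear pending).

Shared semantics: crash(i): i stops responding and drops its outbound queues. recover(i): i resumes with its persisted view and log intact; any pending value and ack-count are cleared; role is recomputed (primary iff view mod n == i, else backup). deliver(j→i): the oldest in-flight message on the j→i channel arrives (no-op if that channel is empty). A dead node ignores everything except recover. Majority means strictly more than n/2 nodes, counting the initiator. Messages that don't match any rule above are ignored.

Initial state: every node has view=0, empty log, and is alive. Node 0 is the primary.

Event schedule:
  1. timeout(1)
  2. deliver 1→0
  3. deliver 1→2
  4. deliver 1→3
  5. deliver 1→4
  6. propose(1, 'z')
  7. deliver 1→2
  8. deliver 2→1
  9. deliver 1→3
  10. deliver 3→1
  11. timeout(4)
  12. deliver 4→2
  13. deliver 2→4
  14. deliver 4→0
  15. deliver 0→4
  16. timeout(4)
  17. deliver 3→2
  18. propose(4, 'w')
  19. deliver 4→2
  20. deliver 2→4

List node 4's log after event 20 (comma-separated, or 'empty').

empty

after 1 — timeout(1): n1:prim/v1/[-]
after 2 — deliver 1→0: n0:back/v1/[-]
after 3 — deliver 1→2: n2:back/v1/[-]
after 4 — deliver 1→3: n3:back/v1/[-]
after 5 — deliver 1→4: n4:back/v1/[-]
after 6 — propose(1,'z'): ·
after 7 — deliver 1→2: n2:back/v1/[z]
after 8 — deliver 2→1: ·
after 9 — deliver 1→3: n3:back/v1/[z]
after 10 — deliver 3→1: n1:prim/v1/[z]
after 11 — timeout(4): n4:back/v2/[-]
after 12 — deliver 4→2: n2:prim/v2/[z]
after 13 — deliver 2→4: ·
after 14 — deliver 4→0: n0:back/v2/[-]
after 15 — deliver 0→4: ·
after 16 — timeout(4): n4:back/v3/[-]
after 17 — deliver 3→2: ·
after 18 — propose(4,'w'): ·
after 19 — deliver 4→2: n2:back/v3/[z]
after 20 — deliver 2→4: ·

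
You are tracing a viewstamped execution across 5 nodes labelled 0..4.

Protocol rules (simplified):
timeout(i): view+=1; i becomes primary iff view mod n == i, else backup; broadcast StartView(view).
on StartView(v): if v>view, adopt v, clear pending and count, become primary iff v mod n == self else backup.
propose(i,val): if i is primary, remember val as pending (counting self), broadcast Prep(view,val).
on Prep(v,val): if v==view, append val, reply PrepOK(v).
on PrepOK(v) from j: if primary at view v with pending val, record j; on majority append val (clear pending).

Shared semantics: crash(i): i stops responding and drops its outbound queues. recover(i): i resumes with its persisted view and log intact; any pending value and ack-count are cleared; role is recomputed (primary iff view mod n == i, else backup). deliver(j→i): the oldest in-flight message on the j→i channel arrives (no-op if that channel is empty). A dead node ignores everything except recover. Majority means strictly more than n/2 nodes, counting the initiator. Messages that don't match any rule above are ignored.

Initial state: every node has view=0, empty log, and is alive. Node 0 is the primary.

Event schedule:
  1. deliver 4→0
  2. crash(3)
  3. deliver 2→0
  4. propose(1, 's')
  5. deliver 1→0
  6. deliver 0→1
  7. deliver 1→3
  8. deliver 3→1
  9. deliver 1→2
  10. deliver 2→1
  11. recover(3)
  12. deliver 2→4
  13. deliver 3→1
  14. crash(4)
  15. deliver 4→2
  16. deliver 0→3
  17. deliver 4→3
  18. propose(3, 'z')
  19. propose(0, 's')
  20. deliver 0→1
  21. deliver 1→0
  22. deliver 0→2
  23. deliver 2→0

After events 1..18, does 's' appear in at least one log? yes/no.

e1 deliver 4→0: ·
e2 crash(3): 3[✗back,v=0,-]
e3 deliver 2→0: ·
e4 propose(1,'s'): ·
e5 deliver 1→0: ·
e6 deliver 0→1: ·
e7 deliver 1→3: ·
e8 deliver 3→1: ·
e9 deliver 1→2: ·
e10 deliver 2→1: ·
e11 recover(3): 3[back,v=0,-]
e12 deliver 2→4: ·
e13 deliver 3→1: ·
e14 crash(4): 4[✗back,v=0,-]
e15 deliver 4→2: ·
e16 deliver 0→3: ·
e17 deliver 4→3: ·
e18 propose(3,'z'): ·

no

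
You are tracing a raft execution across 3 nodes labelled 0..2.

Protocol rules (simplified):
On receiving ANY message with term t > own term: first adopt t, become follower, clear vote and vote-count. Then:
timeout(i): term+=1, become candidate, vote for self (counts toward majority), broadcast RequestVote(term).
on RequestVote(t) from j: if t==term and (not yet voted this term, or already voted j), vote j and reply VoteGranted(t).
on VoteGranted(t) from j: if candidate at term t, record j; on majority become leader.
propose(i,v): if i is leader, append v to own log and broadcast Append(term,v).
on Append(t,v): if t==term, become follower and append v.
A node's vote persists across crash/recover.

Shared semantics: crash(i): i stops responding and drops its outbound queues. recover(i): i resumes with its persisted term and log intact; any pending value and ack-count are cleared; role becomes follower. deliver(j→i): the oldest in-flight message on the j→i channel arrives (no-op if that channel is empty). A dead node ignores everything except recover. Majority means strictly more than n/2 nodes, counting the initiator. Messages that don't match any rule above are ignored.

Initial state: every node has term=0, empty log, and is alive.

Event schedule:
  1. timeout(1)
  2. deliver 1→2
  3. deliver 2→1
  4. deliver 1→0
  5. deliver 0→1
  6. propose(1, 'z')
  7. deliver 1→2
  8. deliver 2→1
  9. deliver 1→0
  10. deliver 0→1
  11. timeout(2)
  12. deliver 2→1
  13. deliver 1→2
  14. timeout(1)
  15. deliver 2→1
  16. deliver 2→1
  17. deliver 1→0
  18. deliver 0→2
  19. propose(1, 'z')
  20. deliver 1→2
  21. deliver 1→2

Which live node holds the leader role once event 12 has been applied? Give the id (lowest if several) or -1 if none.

-1

after 1 — timeout(1): n1:cand/t1/[-]
after 2 — deliver 1→2: n2:foll/t1/[-]
after 3 — deliver 2→1: n1:lead/t1/[-]
after 4 — deliver 1→0: n0:foll/t1/[-]
after 5 — deliver 0→1: ·
after 6 — propose(1,'z'): n1:lead/t1/[z]
after 7 — deliver 1→2: n2:foll/t1/[z]
after 8 — deliver 2→1: ·
after 9 — deliver 1→0: n0:foll/t1/[z]
after 10 — deliver 0→1: ·
after 11 — timeout(2): n2:cand/t2/[z]
after 12 — deliver 2→1: n1:foll/t2/[z]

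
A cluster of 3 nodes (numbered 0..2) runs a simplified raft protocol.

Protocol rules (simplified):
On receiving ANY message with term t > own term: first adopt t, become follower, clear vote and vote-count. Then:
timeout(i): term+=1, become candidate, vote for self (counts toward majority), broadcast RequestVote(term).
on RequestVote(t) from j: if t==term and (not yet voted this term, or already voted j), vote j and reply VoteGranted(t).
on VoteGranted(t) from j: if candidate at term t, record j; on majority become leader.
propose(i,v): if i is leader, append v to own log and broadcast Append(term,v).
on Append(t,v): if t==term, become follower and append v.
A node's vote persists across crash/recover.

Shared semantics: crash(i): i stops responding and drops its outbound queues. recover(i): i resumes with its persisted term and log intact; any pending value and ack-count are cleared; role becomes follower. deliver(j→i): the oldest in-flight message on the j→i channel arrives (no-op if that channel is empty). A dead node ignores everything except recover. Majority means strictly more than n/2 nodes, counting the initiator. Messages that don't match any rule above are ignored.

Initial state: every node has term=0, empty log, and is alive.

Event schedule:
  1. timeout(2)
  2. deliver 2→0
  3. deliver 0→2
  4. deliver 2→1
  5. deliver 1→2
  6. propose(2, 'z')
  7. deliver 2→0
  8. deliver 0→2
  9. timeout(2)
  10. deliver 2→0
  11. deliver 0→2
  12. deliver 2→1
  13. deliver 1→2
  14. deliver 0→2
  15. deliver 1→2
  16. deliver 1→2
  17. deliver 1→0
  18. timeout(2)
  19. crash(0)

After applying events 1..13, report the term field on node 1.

[1] timeout(2) → N2(cand t1 [-])
[2] deliver 2→0 → N0(foll t1 [-])
[3] deliver 0→2 → N2(lead t1 [-])
[4] deliver 2→1 → N1(foll t1 [-])
[5] deliver 1→2 → ∅
[6] propose(2,'z') → N2(lead t1 [z])
[7] deliver 2→0 → N0(foll t1 [z])
[8] deliver 0→2 → ∅
[9] timeout(2) → N2(cand t2 [z])
[10] deliver 2→0 → N0(foll t2 [z])
[11] deliver 0→2 → N2(lead t2 [z])
[12] deliver 2→1 → N1(foll t1 [z])
[13] deliver 1→2 → ∅

1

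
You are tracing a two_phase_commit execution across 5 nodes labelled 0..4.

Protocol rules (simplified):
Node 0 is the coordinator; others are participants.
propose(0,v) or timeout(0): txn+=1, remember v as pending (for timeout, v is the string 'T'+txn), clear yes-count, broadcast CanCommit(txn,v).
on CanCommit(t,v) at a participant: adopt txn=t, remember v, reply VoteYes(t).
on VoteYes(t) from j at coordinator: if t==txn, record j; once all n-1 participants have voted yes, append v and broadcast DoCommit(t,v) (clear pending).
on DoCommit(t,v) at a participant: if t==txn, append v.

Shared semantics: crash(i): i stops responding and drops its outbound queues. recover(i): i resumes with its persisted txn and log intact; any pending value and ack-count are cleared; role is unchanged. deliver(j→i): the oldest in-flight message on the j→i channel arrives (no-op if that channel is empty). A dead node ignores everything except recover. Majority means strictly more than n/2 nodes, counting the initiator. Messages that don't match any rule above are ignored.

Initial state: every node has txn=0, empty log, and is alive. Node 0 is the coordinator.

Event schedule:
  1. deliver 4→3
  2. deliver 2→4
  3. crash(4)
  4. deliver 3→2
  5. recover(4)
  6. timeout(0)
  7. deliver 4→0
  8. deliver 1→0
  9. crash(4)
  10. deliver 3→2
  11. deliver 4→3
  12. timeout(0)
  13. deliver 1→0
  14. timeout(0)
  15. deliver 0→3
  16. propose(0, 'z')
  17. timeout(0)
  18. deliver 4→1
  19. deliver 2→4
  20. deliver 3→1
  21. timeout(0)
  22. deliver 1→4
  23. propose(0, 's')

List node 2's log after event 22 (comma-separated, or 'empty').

after 1 — deliver 4→3: ·
after 2 — deliver 2→4: ·
after 3 — crash(4): n4:✗part/t0/[-]
after 4 — deliver 3→2: ·
after 5 — recover(4): n4:part/t0/[-]
after 6 — timeout(0): n0:coor/t1/[-]
after 7 — deliver 4→0: ·
after 8 — deliver 1→0: ·
after 9 — crash(4): n4:✗part/t0/[-]
after 10 — deliver 3→2: ·
after 11 — deliver 4→3: ·
after 12 — timeout(0): n0:coor/t2/[-]
after 13 — deliver 1→0: ·
after 14 — timeout(0): n0:coor/t3/[-]
after 15 — deliver 0→3: n3:part/t1/[-]
after 16 — propose(0,'z'): n0:coor/t4/[-]
after 17 — timeout(0): n0:coor/t5/[-]
after 18 — deliver 4→1: ·
after 19 — deliver 2→4: ·
after 20 — deliver 3→1: ·
after 21 — timeout(0): n0:coor/t6/[-]
after 22 — deliver 1→4: ·

empty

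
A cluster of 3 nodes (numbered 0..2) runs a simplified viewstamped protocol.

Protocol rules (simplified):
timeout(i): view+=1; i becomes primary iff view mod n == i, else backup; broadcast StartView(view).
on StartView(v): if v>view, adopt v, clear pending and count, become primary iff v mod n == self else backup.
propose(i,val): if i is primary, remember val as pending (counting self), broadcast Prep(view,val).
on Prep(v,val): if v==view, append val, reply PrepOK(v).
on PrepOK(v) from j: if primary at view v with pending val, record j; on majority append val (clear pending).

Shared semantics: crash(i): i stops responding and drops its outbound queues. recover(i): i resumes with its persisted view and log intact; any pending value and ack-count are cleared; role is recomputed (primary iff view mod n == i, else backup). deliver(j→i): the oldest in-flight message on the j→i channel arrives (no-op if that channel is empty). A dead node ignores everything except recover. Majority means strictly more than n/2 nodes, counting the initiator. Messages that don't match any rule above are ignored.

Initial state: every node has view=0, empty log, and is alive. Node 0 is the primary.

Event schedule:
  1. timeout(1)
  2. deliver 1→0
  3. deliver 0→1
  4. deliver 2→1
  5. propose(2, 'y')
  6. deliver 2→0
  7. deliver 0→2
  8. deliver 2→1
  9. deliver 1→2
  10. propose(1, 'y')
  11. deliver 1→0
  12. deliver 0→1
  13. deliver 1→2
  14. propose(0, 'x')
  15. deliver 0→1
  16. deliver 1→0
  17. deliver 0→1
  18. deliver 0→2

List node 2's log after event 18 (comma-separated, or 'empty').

1. timeout(1):  <1:prim v1 ->
2. deliver 1→0:  <0:back v1 ->
3. deliver 0→1:  nop
4. deliver 2→1:  nop
5. propose(2,'y'):  nop
6. deliver 2→0:  nop
7. deliver 0→2:  nop
8. deliver 2→1:  nop
9. deliver 1→2:  <2:back v1 ->
10. propose(1,'y'):  nop
11. deliver 1→0:  <0:back v1 y>
12. deliver 0→1:  <1:prim v1 y>
13. deliver 1→2:  <2:back v1 y>
14. propose(0,'x'):  nop
15. deliver 0→1:  nop
16. deliver 1→0:  nop
17. deliver 0→1:  nop
18. deliver 0→2:  nop

y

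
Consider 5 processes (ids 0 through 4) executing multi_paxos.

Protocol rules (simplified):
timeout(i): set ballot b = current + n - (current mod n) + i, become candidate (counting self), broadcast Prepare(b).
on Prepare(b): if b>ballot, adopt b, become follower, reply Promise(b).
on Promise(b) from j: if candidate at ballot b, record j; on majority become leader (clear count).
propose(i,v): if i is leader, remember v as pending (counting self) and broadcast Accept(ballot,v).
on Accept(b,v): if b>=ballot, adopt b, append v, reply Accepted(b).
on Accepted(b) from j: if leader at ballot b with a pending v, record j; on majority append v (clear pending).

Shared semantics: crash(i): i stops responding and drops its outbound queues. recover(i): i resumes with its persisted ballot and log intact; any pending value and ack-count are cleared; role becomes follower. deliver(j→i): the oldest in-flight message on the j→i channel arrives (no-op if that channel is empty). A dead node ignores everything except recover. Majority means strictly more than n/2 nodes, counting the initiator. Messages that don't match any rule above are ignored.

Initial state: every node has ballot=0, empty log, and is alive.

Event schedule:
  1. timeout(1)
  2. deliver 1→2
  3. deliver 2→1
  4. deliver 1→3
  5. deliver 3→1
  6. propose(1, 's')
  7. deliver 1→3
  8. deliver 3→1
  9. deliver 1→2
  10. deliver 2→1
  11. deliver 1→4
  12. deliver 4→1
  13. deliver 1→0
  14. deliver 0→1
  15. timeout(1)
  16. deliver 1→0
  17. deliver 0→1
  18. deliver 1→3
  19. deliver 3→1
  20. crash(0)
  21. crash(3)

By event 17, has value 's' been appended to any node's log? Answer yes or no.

yes

after 1 — timeout(1): n1:cand/b6/[-]
after 2 — deliver 1→2: n2:foll/b6/[-]
after 3 — deliver 2→1: ·
after 4 — deliver 1→3: n3:foll/b6/[-]
after 5 — deliver 3→1: n1:lead/b6/[-]
after 6 — propose(1,'s'): ·
after 7 — deliver 1→3: n3:foll/b6/[s]
after 8 — deliver 3→1: ·
after 9 — deliver 1→2: n2:foll/b6/[s]
after 10 — deliver 2→1: n1:lead/b6/[s]
after 11 — deliver 1→4: n4:foll/b6/[-]
after 12 — deliver 4→1: ·
after 13 — deliver 1→0: n0:foll/b6/[-]
after 14 — deliver 0→1: ·
after 15 — timeout(1): n1:cand/b11/[s]
after 16 — deliver 1→0: n0:foll/b6/[s]
after 17 — deliver 0→1: ·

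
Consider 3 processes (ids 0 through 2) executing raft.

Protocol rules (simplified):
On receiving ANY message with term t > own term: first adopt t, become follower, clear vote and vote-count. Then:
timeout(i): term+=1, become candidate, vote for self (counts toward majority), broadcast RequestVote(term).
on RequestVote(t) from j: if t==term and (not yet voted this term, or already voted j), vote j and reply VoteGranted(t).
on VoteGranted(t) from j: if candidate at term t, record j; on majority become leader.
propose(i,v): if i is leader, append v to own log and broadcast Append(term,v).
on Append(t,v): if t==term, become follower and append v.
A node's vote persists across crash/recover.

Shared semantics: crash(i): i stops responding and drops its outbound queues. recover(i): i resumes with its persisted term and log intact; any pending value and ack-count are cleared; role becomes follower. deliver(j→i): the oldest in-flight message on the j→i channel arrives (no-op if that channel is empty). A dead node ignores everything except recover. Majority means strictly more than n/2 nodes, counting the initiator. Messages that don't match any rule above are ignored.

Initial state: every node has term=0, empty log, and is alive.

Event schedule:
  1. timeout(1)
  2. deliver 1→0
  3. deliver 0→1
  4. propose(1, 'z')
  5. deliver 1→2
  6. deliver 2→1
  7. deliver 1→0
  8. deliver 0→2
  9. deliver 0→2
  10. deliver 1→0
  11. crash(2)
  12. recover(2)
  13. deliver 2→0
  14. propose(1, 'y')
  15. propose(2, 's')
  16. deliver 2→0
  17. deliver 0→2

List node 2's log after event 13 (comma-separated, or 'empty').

empty

1. timeout(1):  <1:cand t1 ->
2. deliver 1→0:  <0:foll t1 ->
3. deliver 0→1:  <1:lead t1 ->
4. propose(1,'z'):  <1:lead t1 z>
5. deliver 1→2:  <2:foll t1 ->
6. deliver 2→1:  nop
7. deliver 1→0:  <0:foll t1 z>
8. deliver 0→2:  nop
9. deliver 0→2:  nop
10. deliver 1→0:  nop
11. crash(2):  <2:✗foll t1 ->
12. recover(2):  <2:foll t1 ->
13. deliver 2→0:  nop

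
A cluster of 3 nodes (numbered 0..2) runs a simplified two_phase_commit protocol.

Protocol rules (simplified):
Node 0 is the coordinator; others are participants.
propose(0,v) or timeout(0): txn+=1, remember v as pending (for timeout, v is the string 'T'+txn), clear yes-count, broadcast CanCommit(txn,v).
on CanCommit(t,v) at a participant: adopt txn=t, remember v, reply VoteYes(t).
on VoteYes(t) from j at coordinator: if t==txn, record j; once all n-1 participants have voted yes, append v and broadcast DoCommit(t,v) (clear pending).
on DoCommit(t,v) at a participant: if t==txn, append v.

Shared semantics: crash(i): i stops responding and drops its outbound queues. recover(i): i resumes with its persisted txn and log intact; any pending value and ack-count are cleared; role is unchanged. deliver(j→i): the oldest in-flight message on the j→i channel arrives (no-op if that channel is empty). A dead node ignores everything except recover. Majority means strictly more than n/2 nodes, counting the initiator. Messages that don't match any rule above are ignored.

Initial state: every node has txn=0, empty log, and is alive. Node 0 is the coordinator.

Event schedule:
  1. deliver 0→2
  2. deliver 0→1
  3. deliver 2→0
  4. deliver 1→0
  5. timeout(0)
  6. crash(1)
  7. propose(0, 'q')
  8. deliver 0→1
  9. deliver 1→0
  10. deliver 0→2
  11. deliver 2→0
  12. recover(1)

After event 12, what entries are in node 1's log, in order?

empty

[1] deliver 0→2 → ∅
[2] deliver 0→1 → ∅
[3] deliver 2→0 → ∅
[4] deliver 1→0 → ∅
[5] timeout(0) → N0(coor t1 [-])
[6] crash(1) → N1(✗part t0 [-])
[7] propose(0,'q') → N0(coor t2 [-])
[8] deliver 0→1 → ∅
[9] deliver 1→0 → ∅
[10] deliver 0→2 → N2(part t1 [-])
[11] deliver 2→0 → ∅
[12] recover(1) → N1(part t0 [-])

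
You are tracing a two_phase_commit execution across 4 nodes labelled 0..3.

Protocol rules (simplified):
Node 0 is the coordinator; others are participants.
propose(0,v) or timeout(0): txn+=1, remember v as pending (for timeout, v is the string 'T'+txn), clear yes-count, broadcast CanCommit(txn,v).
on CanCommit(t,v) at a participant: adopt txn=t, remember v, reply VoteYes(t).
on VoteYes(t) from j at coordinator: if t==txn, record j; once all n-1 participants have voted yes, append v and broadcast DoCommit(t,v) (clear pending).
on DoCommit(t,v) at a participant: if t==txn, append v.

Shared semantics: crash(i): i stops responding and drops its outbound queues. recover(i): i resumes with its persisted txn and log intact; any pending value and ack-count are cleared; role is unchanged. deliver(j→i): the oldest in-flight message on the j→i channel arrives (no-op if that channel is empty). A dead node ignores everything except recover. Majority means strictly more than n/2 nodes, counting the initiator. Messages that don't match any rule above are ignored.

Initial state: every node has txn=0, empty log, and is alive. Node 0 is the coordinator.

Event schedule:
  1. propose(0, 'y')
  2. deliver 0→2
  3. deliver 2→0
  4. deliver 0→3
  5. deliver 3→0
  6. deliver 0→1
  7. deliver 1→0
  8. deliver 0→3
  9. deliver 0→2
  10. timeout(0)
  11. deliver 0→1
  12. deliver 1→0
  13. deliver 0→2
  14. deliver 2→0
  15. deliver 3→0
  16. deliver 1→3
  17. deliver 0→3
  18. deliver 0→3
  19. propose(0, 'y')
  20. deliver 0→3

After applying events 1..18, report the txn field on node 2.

2

1. propose(0,'y'):  <0:coor t1 ->
2. deliver 0→2:  <2:part t1 ->
3. deliver 2→0:  nop
4. deliver 0→3:  <3:part t1 ->
5. deliver 3→0:  nop
6. deliver 0→1:  <1:part t1 ->
7. deliver 1→0:  <0:coor t1 y>
8. deliver 0→3:  <3:part t1 y>
9. deliver 0→2:  <2:part t1 y>
10. timeout(0):  <0:coor t2 y>
11. deliver 0→1:  <1:part t1 y>
12. deliver 1→0:  nop
13. deliver 0→2:  <2:part t2 y>
14. deliver 2→0:  nop
15. deliver 3→0:  nop
16. deliver 1→3:  nop
17. deliver 0→3:  <3:part t2 y>
18. deliver 0→3:  nop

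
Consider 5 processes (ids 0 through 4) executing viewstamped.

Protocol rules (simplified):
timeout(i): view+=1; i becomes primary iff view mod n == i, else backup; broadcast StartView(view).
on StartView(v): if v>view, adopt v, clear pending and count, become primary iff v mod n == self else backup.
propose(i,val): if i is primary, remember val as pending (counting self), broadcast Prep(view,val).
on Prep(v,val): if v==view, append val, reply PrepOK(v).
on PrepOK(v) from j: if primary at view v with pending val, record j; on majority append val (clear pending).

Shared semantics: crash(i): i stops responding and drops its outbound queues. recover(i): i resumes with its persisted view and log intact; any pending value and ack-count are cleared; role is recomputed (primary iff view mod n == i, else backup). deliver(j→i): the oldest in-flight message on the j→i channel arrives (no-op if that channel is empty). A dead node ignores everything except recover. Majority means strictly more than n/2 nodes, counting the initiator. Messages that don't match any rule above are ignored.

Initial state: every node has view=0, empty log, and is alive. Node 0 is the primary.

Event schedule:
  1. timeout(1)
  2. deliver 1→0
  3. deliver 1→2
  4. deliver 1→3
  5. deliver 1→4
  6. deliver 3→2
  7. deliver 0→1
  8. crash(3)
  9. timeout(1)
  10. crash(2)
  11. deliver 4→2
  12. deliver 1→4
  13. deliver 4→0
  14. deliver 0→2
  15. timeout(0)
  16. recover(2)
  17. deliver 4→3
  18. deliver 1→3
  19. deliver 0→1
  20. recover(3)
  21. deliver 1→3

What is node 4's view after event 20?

after 1 — timeout(1): n1:prim/v1/[-]
after 2 — deliver 1→0: n0:back/v1/[-]
after 3 — deliver 1→2: n2:back/v1/[-]
after 4 — deliver 1→3: n3:back/v1/[-]
after 5 — deliver 1→4: n4:back/v1/[-]
after 6 — deliver 3→2: ·
after 7 — deliver 0→1: ·
after 8 — crash(3): n3:✗back/v1/[-]
after 9 — timeout(1): n1:back/v2/[-]
after 10 — crash(2): n2:✗back/v1/[-]
after 11 — deliver 4→2: ·
after 12 — deliver 1→4: n4:back/v2/[-]
after 13 — deliver 4→0: ·
after 14 — deliver 0→2: ·
after 15 — timeout(0): n0:back/v2/[-]
after 16 — recover(2): n2:back/v1/[-]
after 17 — deliver 4→3: ·
after 18 — deliver 1→3: ·
after 19 — deliver 0→1: ·
after 20 — recover(3): n3:back/v1/[-]

2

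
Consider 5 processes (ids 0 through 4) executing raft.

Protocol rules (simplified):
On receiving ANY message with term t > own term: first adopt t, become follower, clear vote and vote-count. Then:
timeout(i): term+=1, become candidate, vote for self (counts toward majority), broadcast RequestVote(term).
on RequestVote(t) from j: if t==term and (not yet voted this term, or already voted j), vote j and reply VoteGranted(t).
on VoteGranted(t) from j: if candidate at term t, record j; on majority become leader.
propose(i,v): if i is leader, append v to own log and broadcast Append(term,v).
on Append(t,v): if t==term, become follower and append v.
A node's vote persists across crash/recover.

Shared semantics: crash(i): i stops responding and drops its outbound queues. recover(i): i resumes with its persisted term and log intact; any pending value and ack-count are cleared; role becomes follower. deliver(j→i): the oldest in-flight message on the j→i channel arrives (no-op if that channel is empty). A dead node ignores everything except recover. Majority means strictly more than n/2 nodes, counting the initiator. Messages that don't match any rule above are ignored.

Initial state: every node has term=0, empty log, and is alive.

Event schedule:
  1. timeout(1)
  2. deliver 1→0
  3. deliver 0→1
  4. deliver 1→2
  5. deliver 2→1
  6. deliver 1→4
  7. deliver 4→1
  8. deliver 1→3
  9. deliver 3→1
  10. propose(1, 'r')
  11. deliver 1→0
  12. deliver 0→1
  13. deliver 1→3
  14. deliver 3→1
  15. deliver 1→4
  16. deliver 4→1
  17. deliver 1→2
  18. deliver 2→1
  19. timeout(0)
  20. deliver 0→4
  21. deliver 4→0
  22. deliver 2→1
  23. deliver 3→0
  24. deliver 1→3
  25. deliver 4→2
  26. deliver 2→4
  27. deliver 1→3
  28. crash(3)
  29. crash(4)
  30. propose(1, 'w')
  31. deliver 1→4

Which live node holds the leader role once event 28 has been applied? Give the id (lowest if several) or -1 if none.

1

after 1 — timeout(1): n1:cand/t1/[-]
after 2 — deliver 1→0: n0:foll/t1/[-]
after 3 — deliver 0→1: ·
after 4 — deliver 1→2: n2:foll/t1/[-]
after 5 — deliver 2→1: n1:lead/t1/[-]
after 6 — deliver 1→4: n4:foll/t1/[-]
after 7 — deliver 4→1: ·
after 8 — deliver 1→3: n3:foll/t1/[-]
after 9 — deliver 3→1: ·
after 10 — propose(1,'r'): n1:lead/t1/[r]
after 11 — deliver 1→0: n0:foll/t1/[r]
after 12 — deliver 0→1: ·
after 13 — deliver 1→3: n3:foll/t1/[r]
after 14 — deliver 3→1: ·
after 15 — deliver 1→4: n4:foll/t1/[r]
after 16 — deliver 4→1: ·
after 17 — deliver 1→2: n2:foll/t1/[r]
after 18 — deliver 2→1: ·
after 19 — timeout(0): n0:cand/t2/[r]
after 20 — deliver 0→4: n4:foll/t2/[r]
after 21 — deliver 4→0: ·
after 22 — deliver 2→1: ·
after 23 — deliver 3→0: ·
after 24 — deliver 1→3: ·
after 25 — deliver 4→2: ·
after 26 — deliver 2→4: ·
after 27 — deliver 1→3: ·
after 28 — crash(3): n3:✗foll/t1/[r]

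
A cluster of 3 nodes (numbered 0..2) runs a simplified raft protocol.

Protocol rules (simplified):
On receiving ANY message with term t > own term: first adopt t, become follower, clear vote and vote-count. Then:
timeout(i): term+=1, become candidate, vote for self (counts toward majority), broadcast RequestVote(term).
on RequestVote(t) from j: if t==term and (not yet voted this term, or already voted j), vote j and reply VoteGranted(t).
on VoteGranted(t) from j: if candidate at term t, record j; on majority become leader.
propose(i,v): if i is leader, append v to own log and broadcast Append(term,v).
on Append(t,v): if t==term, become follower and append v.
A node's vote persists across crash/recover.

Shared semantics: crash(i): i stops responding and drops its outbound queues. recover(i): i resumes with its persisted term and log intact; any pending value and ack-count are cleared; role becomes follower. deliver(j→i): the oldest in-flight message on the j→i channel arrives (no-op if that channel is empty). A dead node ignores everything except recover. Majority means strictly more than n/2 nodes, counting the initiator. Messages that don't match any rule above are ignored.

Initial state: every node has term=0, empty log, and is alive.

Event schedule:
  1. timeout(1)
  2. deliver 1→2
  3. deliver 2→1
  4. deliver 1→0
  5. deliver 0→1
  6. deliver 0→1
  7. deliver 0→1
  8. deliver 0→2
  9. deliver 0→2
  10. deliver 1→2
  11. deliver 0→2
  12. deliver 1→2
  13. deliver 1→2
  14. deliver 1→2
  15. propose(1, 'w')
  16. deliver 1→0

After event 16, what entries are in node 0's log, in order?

[1] timeout(1) → N1(cand t1 [-])
[2] deliver 1→2 → N2(foll t1 [-])
[3] deliver 2→1 → N1(lead t1 [-])
[4] deliver 1→0 → N0(foll t1 [-])
[5] deliver 0→1 → ∅
[6] deliver 0→1 → ∅
[7] deliver 0→1 → ∅
[8] deliver 0→2 → ∅
[9] deliver 0→2 → ∅
[10] deliver 1→2 → ∅
[11] deliver 0→2 → ∅
[12] deliver 1→2 → ∅
[13] deliver 1→2 → ∅
[14] deliver 1→2 → ∅
[15] propose(1,'w') → N1(lead t1 [w])
[16] deliver 1→0 → N0(foll t1 [w])

w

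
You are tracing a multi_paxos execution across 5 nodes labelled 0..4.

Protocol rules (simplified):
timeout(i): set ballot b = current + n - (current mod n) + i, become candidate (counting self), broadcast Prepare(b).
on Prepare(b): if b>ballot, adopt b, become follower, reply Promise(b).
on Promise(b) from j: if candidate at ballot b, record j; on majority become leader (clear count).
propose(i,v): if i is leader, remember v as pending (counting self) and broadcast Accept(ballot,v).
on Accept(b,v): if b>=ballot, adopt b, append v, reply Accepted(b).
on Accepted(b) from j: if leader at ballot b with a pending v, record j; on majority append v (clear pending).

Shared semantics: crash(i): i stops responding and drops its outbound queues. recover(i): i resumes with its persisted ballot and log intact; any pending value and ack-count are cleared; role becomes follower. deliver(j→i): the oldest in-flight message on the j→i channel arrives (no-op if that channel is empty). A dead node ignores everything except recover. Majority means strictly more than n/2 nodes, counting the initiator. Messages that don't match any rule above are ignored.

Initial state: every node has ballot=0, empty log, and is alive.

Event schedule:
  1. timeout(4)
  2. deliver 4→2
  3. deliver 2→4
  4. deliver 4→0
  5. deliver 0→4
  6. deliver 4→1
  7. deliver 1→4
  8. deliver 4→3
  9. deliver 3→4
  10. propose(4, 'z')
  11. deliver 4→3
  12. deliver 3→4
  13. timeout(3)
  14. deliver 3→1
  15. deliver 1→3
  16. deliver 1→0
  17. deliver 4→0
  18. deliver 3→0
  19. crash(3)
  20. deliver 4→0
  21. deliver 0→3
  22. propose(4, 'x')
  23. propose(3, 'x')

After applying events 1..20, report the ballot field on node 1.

after 1 — timeout(4): n4:cand/b9/[-]
after 2 — deliver 4→2: n2:foll/b9/[-]
after 3 — deliver 2→4: ·
after 4 — deliver 4→0: n0:foll/b9/[-]
after 5 — deliver 0→4: n4:lead/b9/[-]
after 6 — deliver 4→1: n1:foll/b9/[-]
after 7 — deliver 1→4: ·
after 8 — deliver 4→3: n3:foll/b9/[-]
after 9 — deliver 3→4: ·
after 10 — propose(4,'z'): ·
after 11 — deliver 4→3: n3:foll/b9/[z]
after 12 — deliver 3→4: ·
after 13 — timeout(3): n3:cand/b13/[z]
after 14 — deliver 3→1: n1:foll/b13/[-]
after 15 — deliver 1→3: ·
after 16 — deliver 1→0: ·
after 17 — deliver 4→0: n0:foll/b9/[z]
after 18 — deliver 3→0: n0:foll/b13/[z]
after 19 — crash(3): n3:✗cand/b13/[z]
after 20 — deliver 4→0: ·

13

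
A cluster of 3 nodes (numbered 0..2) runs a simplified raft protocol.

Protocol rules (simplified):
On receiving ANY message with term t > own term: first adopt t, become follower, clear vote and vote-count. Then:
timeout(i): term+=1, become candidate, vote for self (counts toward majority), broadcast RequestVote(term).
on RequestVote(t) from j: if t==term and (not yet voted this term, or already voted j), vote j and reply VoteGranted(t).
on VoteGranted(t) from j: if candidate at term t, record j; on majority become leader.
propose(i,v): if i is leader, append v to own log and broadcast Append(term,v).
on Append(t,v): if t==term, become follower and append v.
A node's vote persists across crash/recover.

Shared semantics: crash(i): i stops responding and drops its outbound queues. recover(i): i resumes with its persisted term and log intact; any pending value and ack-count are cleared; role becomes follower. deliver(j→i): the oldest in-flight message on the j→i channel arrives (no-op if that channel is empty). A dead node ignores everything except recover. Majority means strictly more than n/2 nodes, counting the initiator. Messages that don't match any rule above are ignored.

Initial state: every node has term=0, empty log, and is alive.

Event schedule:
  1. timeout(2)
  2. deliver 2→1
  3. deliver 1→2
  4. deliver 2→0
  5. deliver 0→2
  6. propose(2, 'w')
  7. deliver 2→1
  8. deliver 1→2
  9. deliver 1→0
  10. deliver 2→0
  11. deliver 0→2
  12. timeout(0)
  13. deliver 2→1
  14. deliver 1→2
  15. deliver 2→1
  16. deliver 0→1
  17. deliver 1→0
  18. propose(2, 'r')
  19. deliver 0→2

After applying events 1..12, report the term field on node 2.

1

[1] timeout(2) → N2(cand t1 [-])
[2] deliver 2→1 → N1(foll t1 [-])
[3] deliver 1→2 → N2(lead t1 [-])
[4] deliver 2→0 → N0(foll t1 [-])
[5] deliver 0→2 → ∅
[6] propose(2,'w') → N2(lead t1 [w])
[7] deliver 2→1 → N1(foll t1 [w])
[8] deliver 1→2 → ∅
[9] deliver 1→0 → ∅
[10] deliver 2→0 → N0(foll t1 [w])
[11] deliver 0→2 → ∅
[12] timeout(0) → N0(cand t2 [w])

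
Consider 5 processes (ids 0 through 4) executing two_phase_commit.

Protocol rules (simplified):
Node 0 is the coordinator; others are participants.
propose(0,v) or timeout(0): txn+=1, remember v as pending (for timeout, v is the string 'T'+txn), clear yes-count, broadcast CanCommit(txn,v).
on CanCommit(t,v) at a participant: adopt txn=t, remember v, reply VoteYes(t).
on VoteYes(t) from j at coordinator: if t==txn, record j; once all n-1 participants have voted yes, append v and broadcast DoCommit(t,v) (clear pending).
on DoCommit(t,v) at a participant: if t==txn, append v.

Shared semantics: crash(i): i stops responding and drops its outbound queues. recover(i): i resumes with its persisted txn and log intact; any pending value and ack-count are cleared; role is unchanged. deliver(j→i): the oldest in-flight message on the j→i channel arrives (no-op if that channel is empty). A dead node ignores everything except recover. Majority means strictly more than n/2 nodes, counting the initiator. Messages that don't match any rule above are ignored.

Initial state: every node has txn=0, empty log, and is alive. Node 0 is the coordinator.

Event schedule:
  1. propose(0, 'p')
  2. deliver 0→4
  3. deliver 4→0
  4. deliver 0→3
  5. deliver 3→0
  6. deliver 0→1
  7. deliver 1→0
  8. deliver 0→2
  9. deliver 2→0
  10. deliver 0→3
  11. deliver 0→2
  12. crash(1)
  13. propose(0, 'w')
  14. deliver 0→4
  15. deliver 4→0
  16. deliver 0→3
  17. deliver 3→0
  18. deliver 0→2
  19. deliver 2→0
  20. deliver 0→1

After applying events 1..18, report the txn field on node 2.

2

step 1 propose(0,'p'): 0={coor,t=1,log=-}
step 2 deliver 0→4: 4={part,t=1,log=-}
step 3 deliver 4→0: —
step 4 deliver 0→3: 3={part,t=1,log=-}
step 5 deliver 3→0: —
step 6 deliver 0→1: 1={part,t=1,log=-}
step 7 deliver 1→0: —
step 8 deliver 0→2: 2={part,t=1,log=-}
step 9 deliver 2→0: 0={coor,t=1,log=p}
step 10 deliver 0→3: 3={part,t=1,log=p}
step 11 deliver 0→2: 2={part,t=1,log=p}
step 12 crash(1): 1={✗part,t=1,log=-}
step 13 propose(0,'w'): 0={coor,t=2,log=p}
step 14 deliver 0→4: 4={part,t=1,log=p}
step 15 deliver 4→0: —
step 16 deliver 0→3: 3={part,t=2,log=p}
step 17 deliver 3→0: —
step 18 deliver 0→2: 2={part,t=2,log=p}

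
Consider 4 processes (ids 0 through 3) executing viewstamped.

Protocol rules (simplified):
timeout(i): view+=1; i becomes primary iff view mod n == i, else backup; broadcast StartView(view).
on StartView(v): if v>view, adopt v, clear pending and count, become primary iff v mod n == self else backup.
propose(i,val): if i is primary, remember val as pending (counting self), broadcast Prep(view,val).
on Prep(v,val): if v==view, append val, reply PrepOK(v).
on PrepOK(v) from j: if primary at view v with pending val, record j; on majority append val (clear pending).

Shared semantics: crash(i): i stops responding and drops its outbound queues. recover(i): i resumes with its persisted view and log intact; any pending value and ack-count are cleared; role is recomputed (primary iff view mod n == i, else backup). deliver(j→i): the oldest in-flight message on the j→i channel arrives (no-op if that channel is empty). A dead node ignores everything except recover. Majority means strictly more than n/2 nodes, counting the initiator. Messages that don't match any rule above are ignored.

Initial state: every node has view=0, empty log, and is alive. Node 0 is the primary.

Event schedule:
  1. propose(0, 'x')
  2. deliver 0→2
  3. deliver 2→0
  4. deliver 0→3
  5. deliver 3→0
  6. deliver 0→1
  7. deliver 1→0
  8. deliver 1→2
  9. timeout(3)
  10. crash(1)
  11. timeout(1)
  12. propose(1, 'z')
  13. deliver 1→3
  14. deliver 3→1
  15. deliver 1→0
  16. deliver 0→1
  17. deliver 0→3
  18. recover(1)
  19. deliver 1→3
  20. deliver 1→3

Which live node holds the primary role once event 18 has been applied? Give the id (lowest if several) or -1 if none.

0

after 1 — propose(0,'x'): ·
after 2 — deliver 0→2: n2:back/v0/[x]
after 3 — deliver 2→0: ·
after 4 — deliver 0→3: n3:back/v0/[x]
after 5 — deliver 3→0: n0:prim/v0/[x]
after 6 — deliver 0→1: n1:back/v0/[x]
after 7 — deliver 1→0: ·
after 8 — deliver 1→2: ·
after 9 — timeout(3): n3:back/v1/[x]
after 10 — crash(1): n1:✗back/v0/[x]
after 11 — timeout(1): ·
after 12 — propose(1,'z'): ·
after 13 — deliver 1→3: ·
after 14 — deliver 3→1: ·
after 15 — deliver 1→0: ·
after 16 — deliver 0→1: ·
after 17 — deliver 0→3: ·
after 18 — recover(1): n1:back/v0/[x]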